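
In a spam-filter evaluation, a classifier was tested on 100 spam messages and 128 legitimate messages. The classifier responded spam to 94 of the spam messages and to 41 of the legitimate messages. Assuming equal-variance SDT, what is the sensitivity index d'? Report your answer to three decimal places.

d' = 2.022

H = 94/100 = 0.9400
FA = 41/128 = 0.3203
Φ⁻¹(H) = Φ⁻¹(0.9400) = 1.5548
Φ⁻¹(FA) = Φ⁻¹(0.3203) = -0.4669
d' = z(H) − z(FA) = 1.5548 − (-0.4669) = 2.0217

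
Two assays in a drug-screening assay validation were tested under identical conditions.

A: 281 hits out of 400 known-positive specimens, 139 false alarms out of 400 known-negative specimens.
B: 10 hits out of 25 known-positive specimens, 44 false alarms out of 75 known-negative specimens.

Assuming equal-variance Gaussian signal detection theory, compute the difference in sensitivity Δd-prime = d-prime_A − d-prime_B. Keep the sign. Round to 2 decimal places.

A: z(0.7025) = 0.532, z(0.3475) = -0.392, d' = 0.924
B: z(0.4000) = -0.253, z(0.5867) = 0.219, d' = -0.472
Δd' = d'_A − d'_B = 0.924 − (-0.472) = 1.396
A has the higher sensitivity.

Δd-prime = 1.40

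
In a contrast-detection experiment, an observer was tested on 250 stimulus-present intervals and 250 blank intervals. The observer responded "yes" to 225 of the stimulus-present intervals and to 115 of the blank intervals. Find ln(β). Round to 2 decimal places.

ln β = -0.82

H = 225/250 = 0.9000
FA = 115/250 = 0.4600
z(H) = z(0.9000) = 1.282
z(FA) = z(0.4600) = -0.100
ln β = −½·[z(H)² − z(FA)²] = −0.5 × (1.644 − 0.010) = -0.817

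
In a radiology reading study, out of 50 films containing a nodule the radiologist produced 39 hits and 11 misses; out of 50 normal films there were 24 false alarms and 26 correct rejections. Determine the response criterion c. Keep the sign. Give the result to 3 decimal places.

H = 39/50 = 0.7800
FA = 24/50 = 0.4800
Φ⁻¹(H) = Φ⁻¹(0.7800) = 0.7722
Φ⁻¹(FA) = Φ⁻¹(0.4800) = -0.0502
c = −½·[z(H) + z(FA)] = −0.5 × (0.7722 + (-0.0502)) = -0.3610
c < 0: the radiologist has a liberal response bias.

c = -0.361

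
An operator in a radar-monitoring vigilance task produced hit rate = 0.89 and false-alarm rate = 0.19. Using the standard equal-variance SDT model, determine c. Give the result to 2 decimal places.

c = -0.17

z(0.89) = 1.2265, z(0.19) = -0.8779
c = −½·[z(H) + z(FA)] = −0.5 × (1.2265 + (-0.8779)) = -0.1743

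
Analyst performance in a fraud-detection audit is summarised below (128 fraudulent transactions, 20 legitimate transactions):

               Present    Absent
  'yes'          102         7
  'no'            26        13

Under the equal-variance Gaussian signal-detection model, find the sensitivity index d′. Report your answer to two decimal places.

H = 102/128 = 0.7969
FA = 7/20 = 0.3500
Φ⁻¹(H) = Φ⁻¹(0.7969) = 0.831
Φ⁻¹(FA) = Φ⁻¹(0.3500) = -0.385
d' = z(H) − z(FA) = 0.831 − (-0.385) = 1.216

d′ = 1.22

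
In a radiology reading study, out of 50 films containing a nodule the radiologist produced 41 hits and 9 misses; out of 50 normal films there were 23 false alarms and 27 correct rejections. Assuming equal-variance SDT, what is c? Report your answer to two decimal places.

c = -0.41

H = 41/50 = 0.8200
FA = 23/50 = 0.4600
z(H) = 0.9154
z(FA) = -0.1004
c = −½·[z(H) + z(FA)] = −0.5 × (0.9154 + (-0.1004)) = -0.4075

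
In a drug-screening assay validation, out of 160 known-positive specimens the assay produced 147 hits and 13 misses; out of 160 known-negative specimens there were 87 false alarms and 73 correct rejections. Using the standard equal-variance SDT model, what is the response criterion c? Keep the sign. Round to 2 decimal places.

c = -0.75

H = 147/160 = 0.9187
FA = 87/160 = 0.5437
Φ⁻¹(H) = Φ⁻¹(0.9187) = 1.3964
Φ⁻¹(FA) = Φ⁻¹(0.5437) = 0.1098
c = −½·[z(H) + z(FA)] = −0.5 × (1.3964 + 0.1098) = -0.7531
c < 0: the assay has a liberal response bias.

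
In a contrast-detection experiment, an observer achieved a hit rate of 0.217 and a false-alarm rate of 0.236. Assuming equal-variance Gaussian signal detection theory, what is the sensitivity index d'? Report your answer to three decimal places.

z(H) = -0.7824
z(FA) = -0.7192
d' = z(H) − z(FA) = -0.7824 − (-0.7192) = -0.0632

d' = -0.063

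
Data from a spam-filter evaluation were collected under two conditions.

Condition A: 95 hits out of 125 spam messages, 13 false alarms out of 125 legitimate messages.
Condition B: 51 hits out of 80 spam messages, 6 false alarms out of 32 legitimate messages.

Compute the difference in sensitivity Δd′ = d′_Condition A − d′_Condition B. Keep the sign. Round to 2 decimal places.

Condition A: z(0.7600) = 0.706, z(0.1040) = -1.259, d' = 1.965
Condition B: z(0.6375) = 0.352, z(0.1875) = -0.887, d' = 1.239
Δd' = d'_Condition A − d'_Condition B = 1.965 − 1.239 = 0.726
Condition A has the higher sensitivity.

Δd′ = 0.73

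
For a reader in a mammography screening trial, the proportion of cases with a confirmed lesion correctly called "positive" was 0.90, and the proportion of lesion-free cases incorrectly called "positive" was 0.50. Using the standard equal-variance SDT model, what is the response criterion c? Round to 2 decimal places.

c = -0.64

z(0.90) = 1.2816, z(0.50) = 0.0000
c = −½·[z(H) + z(FA)] = −0.5 × (1.2816 + 0.0000) = -0.6408
c < 0: the reader has a liberal response bias.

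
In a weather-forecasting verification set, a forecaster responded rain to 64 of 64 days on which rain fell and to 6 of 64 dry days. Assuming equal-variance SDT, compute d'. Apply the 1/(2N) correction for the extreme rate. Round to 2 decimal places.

The hit rate is 64/64 = 1, so apply the 1/(2N) correction: H → 1 − 1/(2·64) = 0.99219.
z(H) = z(0.99219) = 2.418
z(FA) = z(0.09375) = -1.318
d' = 2.418 − (-1.318) = 3.736

d' = 3.74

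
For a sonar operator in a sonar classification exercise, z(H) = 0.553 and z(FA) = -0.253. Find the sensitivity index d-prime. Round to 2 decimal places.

d-prime = 0.81

d' = z(H) − z(FA) = 0.553 − (-0.253) = 0.806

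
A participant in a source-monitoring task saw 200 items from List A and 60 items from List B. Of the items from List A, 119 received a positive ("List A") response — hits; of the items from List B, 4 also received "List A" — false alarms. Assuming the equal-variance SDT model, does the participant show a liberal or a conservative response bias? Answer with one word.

conservative

z(H) = 0.240, z(FA) = -1.501
c = −½·(z(H) + z(FA)) = 0.6305
c > 0 → conservative criterion (biased toward responding “no”).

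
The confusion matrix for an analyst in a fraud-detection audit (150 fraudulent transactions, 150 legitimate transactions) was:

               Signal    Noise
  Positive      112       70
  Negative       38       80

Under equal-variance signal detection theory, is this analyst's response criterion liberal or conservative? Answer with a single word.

z(H) = 0.664, z(FA) = -0.084
c = −½·(z(H) + z(FA)) = -0.290
c < 0 → liberal criterion (biased toward responding “yes”).

liberal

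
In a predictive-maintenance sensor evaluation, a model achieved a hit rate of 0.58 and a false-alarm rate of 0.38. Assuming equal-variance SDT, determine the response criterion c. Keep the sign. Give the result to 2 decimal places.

c = 0.05

Φ⁻¹(0.58) = 0.2019, Φ⁻¹(0.38) = -0.3055
c = −½·[z(H) + z(FA)] = −0.5 × (0.2019 + (-0.3055)) = 0.0518
c > 0: the model has a conservative response bias.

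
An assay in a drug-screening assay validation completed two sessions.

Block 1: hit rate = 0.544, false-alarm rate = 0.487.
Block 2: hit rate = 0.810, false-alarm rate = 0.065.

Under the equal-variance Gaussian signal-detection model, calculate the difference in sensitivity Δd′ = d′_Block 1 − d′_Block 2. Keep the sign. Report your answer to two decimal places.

Block 1: z(0.544) = 0.111, z(0.487) = -0.033, d' = 0.144
Block 2: z(0.810) = 0.878, z(0.065) = -1.514, d' = 2.392
Δd' = d'_Block 1 − d'_Block 2 = 0.144 − 2.392 = -2.248
Block 2 has the higher sensitivity.

Δd′ = -2.25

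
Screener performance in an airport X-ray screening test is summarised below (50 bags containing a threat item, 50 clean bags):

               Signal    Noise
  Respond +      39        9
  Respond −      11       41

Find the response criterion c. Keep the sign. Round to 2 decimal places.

H = 39/50 = 0.7800
FA = 9/50 = 0.1800
z(H) = z(0.7800) = 0.772
z(FA) = z(0.1800) = -0.915
c = −½·[z(H) + z(FA)] = −0.5 × (0.772 + (-0.915)) = 0.0715
c > 0: the screener has a conservative response bias.

c = 0.07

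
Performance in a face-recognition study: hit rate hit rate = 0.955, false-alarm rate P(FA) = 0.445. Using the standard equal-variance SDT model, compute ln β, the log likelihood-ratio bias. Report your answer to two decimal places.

ln β = -1.43

z(H) = 1.695
z(FA) = -0.138
ln β = −½·[z(H)² − z(FA)²] = −0.5 × (2.873 − 0.019) = -1.427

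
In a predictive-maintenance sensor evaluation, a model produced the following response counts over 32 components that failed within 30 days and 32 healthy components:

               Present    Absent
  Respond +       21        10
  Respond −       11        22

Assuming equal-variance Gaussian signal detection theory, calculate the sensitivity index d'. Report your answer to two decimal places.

d' = 0.89

H = 21/32 = 0.6562
FA = 10/32 = 0.3125
Φ⁻¹(0.6562) = 0.402, Φ⁻¹(0.3125) = -0.489
d' = z(H) − z(FA) = 0.402 − (-0.489) = 0.891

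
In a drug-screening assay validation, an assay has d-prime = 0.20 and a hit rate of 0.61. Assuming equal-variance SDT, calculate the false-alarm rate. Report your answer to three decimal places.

z(hit rate) = z(0.61) = 0.2793
z(FA) = z(H) − d' = 0.2793 − 0.20 = 0.0793
false-alarm rate = Φ(0.0793) = 0.5316

false-alarm rate = 0.532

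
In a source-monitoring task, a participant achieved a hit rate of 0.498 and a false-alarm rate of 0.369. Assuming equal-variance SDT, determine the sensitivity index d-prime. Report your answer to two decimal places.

z(H) = z(0.498) = -0.0050
z(FA) = z(0.369) = -0.3345
d' = z(H) − z(FA) = -0.0050 − (-0.3345) = 0.3295

d-prime = 0.33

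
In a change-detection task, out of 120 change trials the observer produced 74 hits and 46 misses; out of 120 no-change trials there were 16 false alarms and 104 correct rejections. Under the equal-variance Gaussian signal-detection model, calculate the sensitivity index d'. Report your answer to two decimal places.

d' = 1.41

H = 74/120 = 0.6167
FA = 16/120 = 0.1333
z(H) = 0.297
z(FA) = -1.111
d' = z(H) − z(FA) = 0.297 − (-1.111) = 1.408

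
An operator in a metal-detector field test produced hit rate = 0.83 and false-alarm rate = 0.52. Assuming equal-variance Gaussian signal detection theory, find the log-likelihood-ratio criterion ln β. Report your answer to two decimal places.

z(0.83) = 0.954, z(0.52) = 0.050
ln β = −½·[z(H)² − z(FA)²] = −0.5 × (0.910 − 0.003) = -0.4535

ln β = -0.45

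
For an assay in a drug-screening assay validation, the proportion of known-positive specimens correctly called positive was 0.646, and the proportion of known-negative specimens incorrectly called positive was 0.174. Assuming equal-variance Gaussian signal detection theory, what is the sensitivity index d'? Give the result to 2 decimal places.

d' = 1.31

Φ⁻¹(H) = Φ⁻¹(0.646) = 0.375
Φ⁻¹(FA) = Φ⁻¹(0.174) = -0.938
d' = z(H) − z(FA) = 0.375 − (-0.938) = 1.313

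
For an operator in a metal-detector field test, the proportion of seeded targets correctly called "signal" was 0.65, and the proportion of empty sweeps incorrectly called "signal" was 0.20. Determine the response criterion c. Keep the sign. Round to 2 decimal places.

c = 0.23

z(H) = 0.385
z(FA) = -0.842
c = −½·[z(H) + z(FA)] = −0.5 × (0.385 + (-0.842)) = 0.2285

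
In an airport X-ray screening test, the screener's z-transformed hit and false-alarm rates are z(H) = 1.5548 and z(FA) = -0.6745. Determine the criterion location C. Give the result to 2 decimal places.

c = −½·[z(H) + z(FA)] = −½·(1.5548 + (-0.6745)) = -0.44015
c < 0: the screener has a liberal response bias.

C = -0.44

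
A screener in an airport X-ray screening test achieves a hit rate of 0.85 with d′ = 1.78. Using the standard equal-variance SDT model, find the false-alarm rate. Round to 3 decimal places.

z(hit rate) = z(0.85) = 1.0364
z(FA) = z(H) − d' = 1.0364 − 1.78 = -0.7436
false-alarm rate = Φ(-0.7436) = 0.2286

false-alarm rate = 0.229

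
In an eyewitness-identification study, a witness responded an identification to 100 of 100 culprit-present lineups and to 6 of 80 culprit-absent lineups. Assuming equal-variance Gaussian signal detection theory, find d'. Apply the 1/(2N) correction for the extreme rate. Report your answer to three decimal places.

The hit rate is 100/100 = 1, so apply the 1/(2N) correction: H → 1 − 1/(2·100) = 0.99500.
z(H) = z(0.99500) = 2.5758
z(FA) = z(0.07500) = -1.4395
d' = 2.5758 − (-1.4395) = 4.0153

d' = 4.015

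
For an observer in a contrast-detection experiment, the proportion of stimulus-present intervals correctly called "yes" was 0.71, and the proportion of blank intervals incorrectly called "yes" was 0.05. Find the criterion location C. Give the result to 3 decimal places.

Φ⁻¹(H) = 0.5534
Φ⁻¹(FA) = -1.6449
c = −½·[z(H) + z(FA)] = −0.5 × (0.5534 + (-1.6449)) = 0.54575
c > 0: the observer has a conservative response bias.

C = 0.546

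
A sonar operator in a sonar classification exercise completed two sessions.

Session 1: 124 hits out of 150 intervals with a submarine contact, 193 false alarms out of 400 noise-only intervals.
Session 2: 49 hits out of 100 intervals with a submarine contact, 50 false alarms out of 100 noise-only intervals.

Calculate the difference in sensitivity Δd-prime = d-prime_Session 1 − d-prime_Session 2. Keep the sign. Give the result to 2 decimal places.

Δd-prime = 1.01

Session 1: z(0.8267) = 0.941, z(0.4825) = -0.044, d' = 0.985
Session 2: z(0.4900) = -0.025, z(0.5000) = 0.000, d' = -0.025
Δd' = d'_Session 1 − d'_Session 2 = 0.985 − (-0.025) = 1.010
Session 1 has the higher sensitivity.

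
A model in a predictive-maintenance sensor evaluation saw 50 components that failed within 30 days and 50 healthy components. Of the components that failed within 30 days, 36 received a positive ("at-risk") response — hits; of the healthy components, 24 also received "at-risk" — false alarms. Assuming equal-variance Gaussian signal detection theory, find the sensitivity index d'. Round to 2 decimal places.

d' = 0.63

H = 36/50 = 0.7200
FA = 24/50 = 0.4800
z(H) = z(0.7200) = 0.583
z(FA) = z(0.4800) = -0.050
d' = z(H) − z(FA) = 0.583 − (-0.050) = 0.633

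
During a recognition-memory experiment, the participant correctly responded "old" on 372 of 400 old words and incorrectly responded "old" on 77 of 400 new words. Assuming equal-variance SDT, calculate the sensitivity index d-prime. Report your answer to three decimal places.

d-prime = 2.345

H = 372/400 = 0.9300
FA = 77/400 = 0.1925
Φ⁻¹(H) = Φ⁻¹(0.9300) = 1.4758
Φ⁻¹(FA) = Φ⁻¹(0.1925) = -0.8687
d' = z(H) − z(FA) = 1.4758 − (-0.8687) = 2.3445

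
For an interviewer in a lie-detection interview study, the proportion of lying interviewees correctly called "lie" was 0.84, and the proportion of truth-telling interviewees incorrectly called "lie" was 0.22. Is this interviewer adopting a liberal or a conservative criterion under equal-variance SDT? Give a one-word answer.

liberal

z(H) = 0.994, z(FA) = -0.772
c = −½·(z(H) + z(FA)) = -0.111
c < 0 → liberal criterion (biased toward responding “yes”).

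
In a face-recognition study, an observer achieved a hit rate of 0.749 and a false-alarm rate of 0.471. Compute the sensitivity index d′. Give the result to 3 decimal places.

z(H) = z(0.749) = 0.6713
z(FA) = z(0.471) = -0.0728
d' = z(H) − z(FA) = 0.6713 − (-0.0728) = 0.7441

d′ = 0.744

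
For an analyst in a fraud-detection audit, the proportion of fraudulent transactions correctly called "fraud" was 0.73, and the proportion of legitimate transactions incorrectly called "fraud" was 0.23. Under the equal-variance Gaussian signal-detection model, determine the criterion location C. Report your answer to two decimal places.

z(H) = z(0.73) = 0.6128
z(FA) = z(0.23) = -0.7388
c = −½·[z(H) + z(FA)] = −0.5 × (0.6128 + (-0.7388)) = 0.0630
c > 0: the analyst has a conservative response bias.

C = 0.06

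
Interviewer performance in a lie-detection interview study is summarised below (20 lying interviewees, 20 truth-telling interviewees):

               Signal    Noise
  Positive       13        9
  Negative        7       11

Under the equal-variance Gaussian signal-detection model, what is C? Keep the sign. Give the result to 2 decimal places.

H = 13/20 = 0.6500
FA = 9/20 = 0.4500
Φ⁻¹(H) = 0.3853
Φ⁻¹(FA) = -0.1257
c = −½·[z(H) + z(FA)] = −0.5 × (0.3853 + (-0.1257)) = -0.1298
c < 0: the interviewer has a liberal response bias.

C = -0.13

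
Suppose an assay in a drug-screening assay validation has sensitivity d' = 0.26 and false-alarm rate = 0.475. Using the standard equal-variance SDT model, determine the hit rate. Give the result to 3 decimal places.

hit rate = 0.578

z(false-alarm rate) = z(0.475) = -0.0627
z(H) = z(FA) + d' = -0.0627 + 0.26 = 0.1973
hit rate = Φ(0.1973) = 0.5782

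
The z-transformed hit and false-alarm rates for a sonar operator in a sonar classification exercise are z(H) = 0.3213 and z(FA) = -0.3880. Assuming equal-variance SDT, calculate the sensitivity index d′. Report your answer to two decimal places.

d' = z(H) − z(FA) = 0.3213 − (-0.3880) = 0.7093

d′ = 0.71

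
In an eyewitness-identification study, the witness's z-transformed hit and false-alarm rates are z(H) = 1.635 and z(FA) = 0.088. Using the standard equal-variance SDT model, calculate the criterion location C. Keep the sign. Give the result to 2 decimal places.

C = -0.86

c = −½·[z(H) + z(FA)] = −½·(1.635 + 0.088) = -0.8615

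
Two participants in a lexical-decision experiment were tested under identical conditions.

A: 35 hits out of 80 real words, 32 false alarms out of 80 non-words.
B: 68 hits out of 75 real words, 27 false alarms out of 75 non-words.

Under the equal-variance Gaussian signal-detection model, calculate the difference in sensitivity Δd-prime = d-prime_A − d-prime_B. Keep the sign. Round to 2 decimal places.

A: z(0.4375) = -0.157, z(0.4000) = -0.253, d' = 0.096
B: z(0.9067) = 1.321, z(0.3600) = -0.358, d' = 1.679
Δd' = d'_A − d'_B = 0.096 − 1.679 = -1.583
B has the higher sensitivity.

Δd-prime = -1.58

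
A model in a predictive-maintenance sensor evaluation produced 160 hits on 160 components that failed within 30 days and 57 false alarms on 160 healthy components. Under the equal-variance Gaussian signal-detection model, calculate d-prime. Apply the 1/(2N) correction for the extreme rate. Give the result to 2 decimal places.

The hit rate is 160/160 = 1, so apply the 1/(2N) correction: H → 1 − 1/(2·160) = 0.99687.
z(H) = z(0.99687) = 2.734
z(FA) = z(0.35625) = -0.369
d' = 2.734 − (-0.369) = 3.103

d-prime = 3.10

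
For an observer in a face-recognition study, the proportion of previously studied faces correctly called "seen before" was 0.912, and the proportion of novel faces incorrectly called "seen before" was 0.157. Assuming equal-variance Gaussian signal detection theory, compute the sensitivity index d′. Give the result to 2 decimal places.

d′ = 2.36

z(0.912) = 1.353, z(0.157) = -1.007
d' = z(H) − z(FA) = 1.353 − (-1.007) = 2.360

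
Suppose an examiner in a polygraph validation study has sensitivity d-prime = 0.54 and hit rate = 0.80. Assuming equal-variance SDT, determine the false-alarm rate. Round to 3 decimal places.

z(hit rate) = z(0.80) = 0.8416
z(FA) = z(H) − d' = 0.8416 − 0.54 = 0.3016
false-alarm rate = Φ(0.3016) = 0.6185

false-alarm rate = 0.619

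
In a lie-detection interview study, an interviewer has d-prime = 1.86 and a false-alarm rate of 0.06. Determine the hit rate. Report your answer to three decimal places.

hit rate = 0.620

z(false-alarm rate) = z(0.06) = -1.5548
z(H) = z(FA) + d' = -1.5548 + 1.86 = 0.3052
hit rate = Φ(0.3052) = 0.6199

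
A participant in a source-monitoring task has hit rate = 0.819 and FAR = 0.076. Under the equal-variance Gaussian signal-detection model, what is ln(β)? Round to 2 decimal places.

z(H) = 0.912
z(FA) = -1.433
ln β = −½·[z(H)² − z(FA)²] = −0.5 × (0.832 − 2.053) = 0.6105

ln β = 0.61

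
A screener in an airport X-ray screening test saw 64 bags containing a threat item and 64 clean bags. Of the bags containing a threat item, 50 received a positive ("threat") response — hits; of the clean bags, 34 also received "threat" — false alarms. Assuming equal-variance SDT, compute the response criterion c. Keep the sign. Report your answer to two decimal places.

c = -0.43

H = 50/64 = 0.7812
FA = 34/64 = 0.5312
z(H) = 0.776
z(FA) = 0.078
c = −½·[z(H) + z(FA)] = −0.5 × (0.776 + 0.078) = -0.427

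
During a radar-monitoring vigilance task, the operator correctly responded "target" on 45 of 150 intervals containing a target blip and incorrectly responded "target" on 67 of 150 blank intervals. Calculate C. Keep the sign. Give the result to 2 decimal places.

H = 45/150 = 0.3000
FA = 67/150 = 0.4467
z(H) = z(0.3000) = -0.5244
z(FA) = z(0.4467) = -0.1340
c = −½·[z(H) + z(FA)] = −0.5 × (-0.5244 + (-0.1340)) = 0.3292
c > 0: the operator has a conservative response bias.

C = 0.33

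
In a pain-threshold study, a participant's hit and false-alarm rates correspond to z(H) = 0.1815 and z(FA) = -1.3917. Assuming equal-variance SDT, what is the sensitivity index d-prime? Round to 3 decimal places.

d' = z(H) − z(FA) = 0.1815 − (-1.3917) = 1.5732

d-prime = 1.573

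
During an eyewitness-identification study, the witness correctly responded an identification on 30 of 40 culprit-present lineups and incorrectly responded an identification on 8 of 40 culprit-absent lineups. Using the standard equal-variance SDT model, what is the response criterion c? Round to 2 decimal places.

c = 0.08

H = 30/40 = 0.7500
FA = 8/40 = 0.2000
Φ⁻¹(H) = 0.674
Φ⁻¹(FA) = -0.842
c = −½·[z(H) + z(FA)] = −0.5 × (0.674 + (-0.842)) = 0.084
c > 0: the witness has a conservative response bias.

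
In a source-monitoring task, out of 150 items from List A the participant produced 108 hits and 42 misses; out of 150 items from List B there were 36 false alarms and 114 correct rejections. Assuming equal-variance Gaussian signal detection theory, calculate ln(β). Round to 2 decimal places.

H = 108/150 = 0.7200
FA = 36/150 = 0.2400
z(0.7200) = 0.583, z(0.2400) = -0.706
ln β = −½·[z(H)² − z(FA)²] = −0.5 × (0.340 − 0.498) = 0.079

ln β = 0.08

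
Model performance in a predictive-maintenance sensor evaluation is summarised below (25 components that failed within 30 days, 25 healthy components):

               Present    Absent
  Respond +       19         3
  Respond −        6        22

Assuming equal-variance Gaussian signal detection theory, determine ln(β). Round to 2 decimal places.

H = 19/25 = 0.7600
FA = 3/25 = 0.1200
z(0.7600) = 0.706, z(0.1200) = -1.175
ln β = −½·[z(H)² − z(FA)²] = −0.5 × (0.498 − 1.381) = 0.4415

ln β = 0.44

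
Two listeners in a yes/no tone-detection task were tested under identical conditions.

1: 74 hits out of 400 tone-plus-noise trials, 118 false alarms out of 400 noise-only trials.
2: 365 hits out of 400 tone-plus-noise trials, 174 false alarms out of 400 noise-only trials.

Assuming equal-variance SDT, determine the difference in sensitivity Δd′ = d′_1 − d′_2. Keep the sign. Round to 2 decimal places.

Δd′ = -1.88

1: z(0.1850) = -0.896, z(0.2950) = -0.539, d' = -0.357
2: z(0.9125) = 1.356, z(0.4350) = -0.164, d' = 1.520
Δd' = d'_1 − d'_2 = -0.357 − 1.520 = -1.877
2 has the higher sensitivity.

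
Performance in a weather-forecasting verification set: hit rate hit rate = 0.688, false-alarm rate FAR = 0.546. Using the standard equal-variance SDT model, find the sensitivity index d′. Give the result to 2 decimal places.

z(H) = 0.490
z(FA) = 0.116
d' = z(H) − z(FA) = 0.490 − 0.116 = 0.374

d′ = 0.37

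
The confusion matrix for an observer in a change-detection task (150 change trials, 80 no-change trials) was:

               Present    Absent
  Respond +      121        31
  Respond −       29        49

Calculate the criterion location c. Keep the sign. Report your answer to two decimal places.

H = 121/150 = 0.8067
FA = 31/80 = 0.3875
z(H) = z(0.8067) = 0.8658
z(FA) = z(0.3875) = -0.2858
c = −½·[z(H) + z(FA)] = −0.5 × (0.8658 + (-0.2858)) = -0.2900
c < 0: the observer has a liberal response bias.

c = -0.29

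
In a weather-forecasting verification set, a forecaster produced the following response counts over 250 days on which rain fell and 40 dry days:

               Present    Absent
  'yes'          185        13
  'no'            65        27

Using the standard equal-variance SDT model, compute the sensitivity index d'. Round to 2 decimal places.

H = 185/250 = 0.7400
FA = 13/40 = 0.3250
z(H) = 0.643
z(FA) = -0.454
d' = z(H) − z(FA) = 0.643 − (-0.454) = 1.097

d' = 1.10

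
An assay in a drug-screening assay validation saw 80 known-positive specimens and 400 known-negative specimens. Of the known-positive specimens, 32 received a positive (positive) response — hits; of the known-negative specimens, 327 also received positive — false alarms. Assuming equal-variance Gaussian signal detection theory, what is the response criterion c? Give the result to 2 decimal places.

c = -0.33

H = 32/80 = 0.4000
FA = 327/400 = 0.8175
z(H) = z(0.4000) = -0.253
z(FA) = z(0.8175) = 0.906
c = −½·[z(H) + z(FA)] = −0.5 × (-0.253 + 0.906) = -0.3265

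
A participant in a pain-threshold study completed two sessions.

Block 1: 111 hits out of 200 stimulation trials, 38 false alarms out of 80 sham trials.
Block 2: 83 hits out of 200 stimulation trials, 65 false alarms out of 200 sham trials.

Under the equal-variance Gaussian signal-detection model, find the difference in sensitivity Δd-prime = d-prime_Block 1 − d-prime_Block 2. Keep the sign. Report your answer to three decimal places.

Δd-prime = -0.038

Block 1: z(0.5550) = 0.1383, z(0.4750) = -0.0627, d' = 0.2010
Block 2: z(0.4150) = -0.2147, z(0.3250) = -0.4538, d' = 0.2391
Δd' = d'_Block 1 − d'_Block 2 = 0.2010 − 0.2391 = -0.0381
Block 2 has the higher sensitivity.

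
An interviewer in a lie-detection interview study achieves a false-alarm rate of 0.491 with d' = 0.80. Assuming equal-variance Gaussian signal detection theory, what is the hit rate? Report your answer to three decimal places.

hit rate = 0.782

z(false-alarm rate) = z(0.491) = -0.0226
z(H) = z(FA) + d' = -0.0226 + 0.80 = 0.7774
hit rate = Φ(0.7774) = 0.7815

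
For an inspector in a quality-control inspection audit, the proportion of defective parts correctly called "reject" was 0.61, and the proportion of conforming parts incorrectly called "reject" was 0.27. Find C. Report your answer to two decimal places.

C = 0.17

z(H) = 0.279
z(FA) = -0.613
c = −½·[z(H) + z(FA)] = −0.5 × (0.279 + (-0.613)) = 0.167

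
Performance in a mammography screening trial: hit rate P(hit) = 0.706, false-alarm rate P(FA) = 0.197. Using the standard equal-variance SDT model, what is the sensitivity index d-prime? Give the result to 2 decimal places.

Φ⁻¹(0.706) = 0.542, Φ⁻¹(0.197) = -0.852
d' = z(H) − z(FA) = 0.542 − (-0.852) = 1.394

d-prime = 1.39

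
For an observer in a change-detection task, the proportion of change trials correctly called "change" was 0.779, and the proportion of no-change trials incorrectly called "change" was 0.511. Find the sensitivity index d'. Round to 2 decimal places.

d' = 0.74

Φ⁻¹(0.779) = 0.7688, Φ⁻¹(0.511) = 0.0276
d' = z(H) − z(FA) = 0.7688 − 0.0276 = 0.7412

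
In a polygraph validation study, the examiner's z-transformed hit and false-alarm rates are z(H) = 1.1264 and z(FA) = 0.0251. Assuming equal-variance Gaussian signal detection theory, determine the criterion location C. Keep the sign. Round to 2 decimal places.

c = −½·[z(H) + z(FA)] = −½·(1.1264 + 0.0251) = -0.57575
c < 0: the examiner has a liberal response bias.

C = -0.58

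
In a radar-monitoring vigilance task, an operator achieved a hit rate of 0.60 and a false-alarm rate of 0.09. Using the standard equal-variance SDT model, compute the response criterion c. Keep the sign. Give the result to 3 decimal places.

z(0.60) = 0.2533, z(0.09) = -1.3408
c = −½·[z(H) + z(FA)] = −0.5 × (0.2533 + (-1.3408)) = 0.54375

c = 0.544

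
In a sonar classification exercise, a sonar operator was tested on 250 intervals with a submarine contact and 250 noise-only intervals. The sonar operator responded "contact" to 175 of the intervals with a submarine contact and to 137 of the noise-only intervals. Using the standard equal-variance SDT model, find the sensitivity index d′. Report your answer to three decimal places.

H = 175/250 = 0.7000
FA = 137/250 = 0.5480
z(H) = z(0.7000) = 0.5244
z(FA) = z(0.5480) = 0.1206
d' = z(H) − z(FA) = 0.5244 − 0.1206 = 0.4038

d′ = 0.404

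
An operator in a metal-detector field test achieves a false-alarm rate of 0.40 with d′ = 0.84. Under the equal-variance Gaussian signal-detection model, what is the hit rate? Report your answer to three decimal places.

z(false-alarm rate) = z(0.40) = -0.2533
z(H) = z(FA) + d' = -0.2533 + 0.84 = 0.5867
hit rate = Φ(0.5867) = 0.7213

hit rate = 0.721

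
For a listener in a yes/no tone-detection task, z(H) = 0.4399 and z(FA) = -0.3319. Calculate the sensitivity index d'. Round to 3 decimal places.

d' = z(H) − z(FA) = 0.4399 − (-0.3319) = 0.7718

d' = 0.772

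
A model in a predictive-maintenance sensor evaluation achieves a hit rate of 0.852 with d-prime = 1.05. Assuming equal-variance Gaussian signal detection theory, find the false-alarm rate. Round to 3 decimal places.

false-alarm rate = 0.498

z(hit rate) = z(0.852) = 1.0450
z(FA) = z(H) − d' = 1.0450 − 1.05 = -0.0050
false-alarm rate = Φ(-0.0050) = 0.4980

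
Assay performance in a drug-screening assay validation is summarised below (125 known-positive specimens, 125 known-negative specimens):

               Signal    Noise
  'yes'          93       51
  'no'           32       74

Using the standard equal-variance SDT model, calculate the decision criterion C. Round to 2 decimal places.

C = -0.21

H = 93/125 = 0.7440
FA = 51/125 = 0.4080
Φ⁻¹(H) = Φ⁻¹(0.7440) = 0.6557
Φ⁻¹(FA) = Φ⁻¹(0.4080) = -0.2327
c = −½·[z(H) + z(FA)] = −0.5 × (0.6557 + (-0.2327)) = -0.2115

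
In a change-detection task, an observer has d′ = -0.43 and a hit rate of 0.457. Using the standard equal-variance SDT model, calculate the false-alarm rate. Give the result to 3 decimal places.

z(hit rate) = z(0.457) = -0.1080
z(FA) = z(H) − d' = -0.1080 − (-0.43) = 0.3220
false-alarm rate = Φ(0.3220) = 0.6263

false-alarm rate = 0.626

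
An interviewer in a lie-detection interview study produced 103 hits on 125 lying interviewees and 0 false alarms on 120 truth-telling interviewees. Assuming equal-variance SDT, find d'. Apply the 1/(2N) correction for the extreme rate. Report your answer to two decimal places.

The false-alarm rate is 0/120 = 0, so apply the 1/(2N) correction: FA → 1/(2·120) = 0.00417.
z(H) = z(0.82400) = 0.931
z(FA) = z(0.00417) = -2.638
d' = 0.931 − (-2.638) = 3.569

d' = 3.57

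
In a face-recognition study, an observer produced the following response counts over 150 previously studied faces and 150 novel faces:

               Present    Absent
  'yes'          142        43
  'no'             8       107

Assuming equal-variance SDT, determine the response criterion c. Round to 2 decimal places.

H = 142/150 = 0.9467
FA = 43/150 = 0.2867
z(H) = z(0.9467) = 1.614
z(FA) = z(0.2867) = -0.563
c = −½·[z(H) + z(FA)] = −0.5 × (1.614 + (-0.563)) = -0.5255
c < 0: the observer has a liberal response bias.

c = -0.53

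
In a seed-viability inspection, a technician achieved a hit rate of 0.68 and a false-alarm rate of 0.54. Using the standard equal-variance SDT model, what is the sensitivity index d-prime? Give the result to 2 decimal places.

d-prime = 0.37

Φ⁻¹(H) = 0.4677
Φ⁻¹(FA) = 0.1004
d' = z(H) − z(FA) = 0.4677 − 0.1004 = 0.3673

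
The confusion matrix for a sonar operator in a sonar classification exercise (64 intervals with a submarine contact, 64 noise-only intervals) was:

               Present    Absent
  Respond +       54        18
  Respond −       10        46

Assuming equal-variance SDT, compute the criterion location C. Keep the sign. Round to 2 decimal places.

C = -0.22

H = 54/64 = 0.8438
FA = 18/64 = 0.2812
z(H) = 1.010
z(FA) = -0.579
c = −½·[z(H) + z(FA)] = −0.5 × (1.010 + (-0.579)) = -0.2155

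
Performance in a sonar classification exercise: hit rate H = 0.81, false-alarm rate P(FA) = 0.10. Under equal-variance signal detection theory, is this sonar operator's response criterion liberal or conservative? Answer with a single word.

z(H) = 0.878, z(FA) = -1.282
c = −½·(z(H) + z(FA)) = 0.202
c > 0 → conservative criterion (biased toward responding “no”).

conservative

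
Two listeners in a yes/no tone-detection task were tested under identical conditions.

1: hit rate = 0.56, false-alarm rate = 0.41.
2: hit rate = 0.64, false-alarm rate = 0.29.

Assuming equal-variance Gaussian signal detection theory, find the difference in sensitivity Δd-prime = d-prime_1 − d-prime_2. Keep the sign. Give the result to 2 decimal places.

Δd-prime = -0.53

1: z(0.56) = 0.151, z(0.41) = -0.228, d' = 0.379
2: z(0.64) = 0.358, z(0.29) = -0.553, d' = 0.911
Δd' = d'_1 − d'_2 = 0.379 − 0.911 = -0.532
2 has the higher sensitivity.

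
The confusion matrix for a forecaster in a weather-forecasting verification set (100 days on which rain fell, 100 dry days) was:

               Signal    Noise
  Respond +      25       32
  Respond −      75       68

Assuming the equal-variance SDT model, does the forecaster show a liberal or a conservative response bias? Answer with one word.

conservative

z(H) = -0.674, z(FA) = -0.468
c = −½·(z(H) + z(FA)) = 0.571
c > 0 → conservative criterion (biased toward responding “no”).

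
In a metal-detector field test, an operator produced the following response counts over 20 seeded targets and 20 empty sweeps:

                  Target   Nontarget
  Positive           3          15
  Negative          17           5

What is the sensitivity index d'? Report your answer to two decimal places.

d' = -1.71

H = 3/20 = 0.1500
FA = 15/20 = 0.7500
Φ⁻¹(H) = Φ⁻¹(0.1500) = -1.0364
Φ⁻¹(FA) = Φ⁻¹(0.7500) = 0.6745
d' = z(H) − z(FA) = -1.0364 − 0.6745 = -1.7109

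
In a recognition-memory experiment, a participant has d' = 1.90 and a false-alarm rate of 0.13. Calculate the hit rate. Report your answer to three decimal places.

hit rate = 0.780

z(false-alarm rate) = z(0.13) = -1.1264
z(H) = z(FA) + d' = -1.1264 + 1.90 = 0.7736
hit rate = Φ(0.7736) = 0.7804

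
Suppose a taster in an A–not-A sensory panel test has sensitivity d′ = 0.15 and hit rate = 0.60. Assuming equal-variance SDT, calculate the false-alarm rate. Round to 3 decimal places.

z(hit rate) = z(0.60) = 0.2533
z(FA) = z(H) − d' = 0.2533 − 0.15 = 0.1033
false-alarm rate = Φ(0.1033) = 0.5411

false-alarm rate = 0.541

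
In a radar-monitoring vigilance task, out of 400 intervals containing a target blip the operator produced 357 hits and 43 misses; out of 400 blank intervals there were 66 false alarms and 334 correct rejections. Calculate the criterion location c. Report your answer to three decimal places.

H = 357/400 = 0.8925
FA = 66/400 = 0.1650
Φ⁻¹(H) = Φ⁻¹(0.8925) = 1.2399
Φ⁻¹(FA) = Φ⁻¹(0.1650) = -0.9741
c = −½·[z(H) + z(FA)] = −0.5 × (1.2399 + (-0.9741)) = -0.1329
c < 0: the operator has a liberal response bias.

c = -0.133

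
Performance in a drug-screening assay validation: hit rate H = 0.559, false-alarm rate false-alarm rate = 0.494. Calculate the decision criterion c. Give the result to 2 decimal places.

z(H) = z(0.559) = 0.1484
z(FA) = z(0.494) = -0.0150
c = −½·[z(H) + z(FA)] = −0.5 × (0.1484 + (-0.0150)) = -0.0667

c = -0.07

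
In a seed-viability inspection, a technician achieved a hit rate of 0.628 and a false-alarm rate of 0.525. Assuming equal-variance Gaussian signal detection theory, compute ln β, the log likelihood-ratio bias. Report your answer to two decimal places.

ln β = -0.05

z(H) = z(0.628) = 0.327
z(FA) = z(0.525) = 0.063
ln β = −½·[z(H)² − z(FA)²] = −0.5 × (0.107 − 0.004) = -0.0515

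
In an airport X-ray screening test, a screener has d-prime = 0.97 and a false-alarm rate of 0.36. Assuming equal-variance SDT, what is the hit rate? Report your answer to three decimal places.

hit rate = 0.730

z(false-alarm rate) = z(0.36) = -0.3585
z(H) = z(FA) + d' = -0.3585 + 0.97 = 0.6115
hit rate = Φ(0.6115) = 0.7296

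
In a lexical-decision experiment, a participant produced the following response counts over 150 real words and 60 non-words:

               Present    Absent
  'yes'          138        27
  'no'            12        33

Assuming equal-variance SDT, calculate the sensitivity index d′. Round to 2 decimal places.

H = 138/150 = 0.9200
FA = 27/60 = 0.4500
z(H) = z(0.9200) = 1.4051
z(FA) = z(0.4500) = -0.1257
d' = z(H) − z(FA) = 1.4051 − (-0.1257) = 1.5308

d′ = 1.53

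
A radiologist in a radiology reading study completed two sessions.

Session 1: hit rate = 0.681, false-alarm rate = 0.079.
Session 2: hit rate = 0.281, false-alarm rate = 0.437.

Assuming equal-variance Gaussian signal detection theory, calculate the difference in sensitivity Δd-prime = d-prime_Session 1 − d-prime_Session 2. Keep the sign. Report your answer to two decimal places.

Δd-prime = 2.30

Session 1: z(0.681) = 0.470, z(0.079) = -1.412, d' = 1.882
Session 2: z(0.281) = -0.580, z(0.437) = -0.159, d' = -0.421
Δd' = d'_Session 1 − d'_Session 2 = 1.882 − (-0.421) = 2.303
Session 1 has the higher sensitivity.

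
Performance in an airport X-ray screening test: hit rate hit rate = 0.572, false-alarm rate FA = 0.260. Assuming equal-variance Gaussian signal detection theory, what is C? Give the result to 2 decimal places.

z(0.572) = 0.181, z(0.260) = -0.643
c = −½·[z(H) + z(FA)] = −0.5 × (0.181 + (-0.643)) = 0.231

C = 0.23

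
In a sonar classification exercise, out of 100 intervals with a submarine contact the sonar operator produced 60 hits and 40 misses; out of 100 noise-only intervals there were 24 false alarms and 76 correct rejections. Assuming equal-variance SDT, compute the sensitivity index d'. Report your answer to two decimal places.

H = 60/100 = 0.6000
FA = 24/100 = 0.2400
z(0.6000) = 0.2533, z(0.2400) = -0.7063
d' = z(H) − z(FA) = 0.2533 − (-0.7063) = 0.9596

d' = 0.96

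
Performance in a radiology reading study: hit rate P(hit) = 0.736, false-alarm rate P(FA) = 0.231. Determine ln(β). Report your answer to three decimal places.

ln β = 0.071

z(H) = 0.6311
z(FA) = -0.7356
ln β = −½·[z(H)² − z(FA)²] = −0.5 × (0.3983 − 0.5411) = 0.0714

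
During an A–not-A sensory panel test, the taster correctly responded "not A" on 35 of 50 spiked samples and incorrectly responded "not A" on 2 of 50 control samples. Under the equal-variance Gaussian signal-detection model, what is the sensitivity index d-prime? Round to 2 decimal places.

d-prime = 2.28

H = 35/50 = 0.7000
FA = 2/50 = 0.0400
Φ⁻¹(0.7000) = 0.5244, Φ⁻¹(0.0400) = -1.7507
d' = z(H) − z(FA) = 0.5244 − (-1.7507) = 2.2751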